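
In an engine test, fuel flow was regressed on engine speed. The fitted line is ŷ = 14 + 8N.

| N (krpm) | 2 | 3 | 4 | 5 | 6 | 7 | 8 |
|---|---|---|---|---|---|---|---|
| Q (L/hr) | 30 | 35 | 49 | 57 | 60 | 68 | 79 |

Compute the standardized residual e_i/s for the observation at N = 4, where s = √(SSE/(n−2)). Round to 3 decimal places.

N=2: ŷ = 14 + 8·2 = 30; e = 30 − 30 = 0
N=3: ŷ = 14 + 8·3 = 38; e = 35 − 38 = -3
N=4: ŷ = 14 + 8·4 = 46; e = 49 − 46 = 3
N=5: ŷ = 14 + 8·5 = 54; e = 57 − 54 = 3
N=6: ŷ = 14 + 8·6 = 62; e = 60 − 62 = -2
N=7: ŷ = 14 + 8·7 = 70; e = 68 − 70 = -2
N=8: ŷ = 14 + 8·8 = 78; e = 79 − 78 = 1
SSE = 0 + 9 + 9 + 9 + 4 + 4 + 1 = 36
s = √(36/5) = 2.68328
e/s = 3 / 2.68328 = 1.118

1.118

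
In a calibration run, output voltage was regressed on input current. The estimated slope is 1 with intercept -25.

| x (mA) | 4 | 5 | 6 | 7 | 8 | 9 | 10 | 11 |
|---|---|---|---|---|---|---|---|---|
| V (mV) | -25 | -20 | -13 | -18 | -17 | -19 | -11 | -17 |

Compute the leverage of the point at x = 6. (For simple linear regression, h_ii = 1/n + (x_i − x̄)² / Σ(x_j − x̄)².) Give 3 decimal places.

x̄ = (4 + 5 + 6 + 7 + 8 + 9 + 10 + 11)/8 = 7.5
Σ(x − x̄)² = 12.25 + 6.25 + 2.25 + 0.25 + 0.25 + 2.25 + 6.25 + 12.25 = 42
h = 1/8 + (-1.5)²/42 = 0.125 + 0.0535714 = 0.179

h = 0.179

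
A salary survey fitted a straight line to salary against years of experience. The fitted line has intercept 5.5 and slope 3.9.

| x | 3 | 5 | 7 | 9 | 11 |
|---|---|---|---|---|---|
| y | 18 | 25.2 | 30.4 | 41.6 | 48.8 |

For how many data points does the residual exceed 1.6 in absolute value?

1

x=3: ŷ = 5.5 + 3.9·3 = 17.2; r = 18 − 17.2 = 0.8
x=5: ŷ = 5.5 + 3.9·5 = 25; r = 25.2 − 25 = 0.2
x=7: ŷ = 5.5 + 3.9·7 = 32.8; r = 30.4 − 32.8 = -2.4
x=9: ŷ = 5.5 + 3.9·9 = 40.6; r = 41.6 − 40.6 = 1
x=11: ŷ = 5.5 + 3.9·11 = 48.4; r = 48.8 − 48.4 = 0.4
|r| > 1.6: x=7 (|r|=2.4) → 1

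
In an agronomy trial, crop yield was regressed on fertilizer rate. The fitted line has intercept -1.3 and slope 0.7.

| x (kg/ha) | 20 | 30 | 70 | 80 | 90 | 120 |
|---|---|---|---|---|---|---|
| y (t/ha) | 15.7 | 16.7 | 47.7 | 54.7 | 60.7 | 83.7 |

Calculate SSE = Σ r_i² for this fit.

SSE = 20

x=20: ŷ = -1.3 + 0.7·20 = 12.7; r = 15.7 − 12.7 = 3
x=30: ŷ = -1.3 + 0.7·30 = 19.7; r = 16.7 − 19.7 = -3
x=70: ŷ = -1.3 + 0.7·70 = 47.7; r = 47.7 − 47.7 = 0
x=80: ŷ = -1.3 + 0.7·80 = 54.7; r = 54.7 − 54.7 = 0
x=90: ŷ = -1.3 + 0.7·90 = 61.7; r = 60.7 − 61.7 = -1
x=120: ŷ = -1.3 + 0.7·120 = 82.7; r = 83.7 − 82.7 = 1
SSE = 9 + 9 + 0 + 0 + 1 + 1 = 20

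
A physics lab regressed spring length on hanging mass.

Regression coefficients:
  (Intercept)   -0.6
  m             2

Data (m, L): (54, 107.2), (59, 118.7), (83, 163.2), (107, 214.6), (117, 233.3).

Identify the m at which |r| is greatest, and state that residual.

m=54: L̂ = -0.6 + 2·54 = 107.4; r = 107.2 − 107.4 = -0.2
m=59: L̂ = -0.6 + 2·59 = 117.4; r = 118.7 − 117.4 = 1.3
m=83: L̂ = -0.6 + 2·83 = 165.4; r = 163.2 − 165.4 = -2.2
m=107: L̂ = -0.6 + 2·107 = 213.4; r = 214.6 − 213.4 = 1.2
m=117: L̂ = -0.6 + 2·117 = 233.4; r = 233.3 − 233.4 = -0.1
Largest |r| is 2.2 at m = 83, residual -2.2.

m = 83, r = -2.2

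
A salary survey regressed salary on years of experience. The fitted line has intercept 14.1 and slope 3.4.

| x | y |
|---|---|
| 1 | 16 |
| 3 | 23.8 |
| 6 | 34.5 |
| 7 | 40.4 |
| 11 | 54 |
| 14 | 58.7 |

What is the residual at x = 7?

ŷ = 14.1 + 3.4·7 = 37.9
r = 40.4 − 37.9 = 2.5

r = 2.5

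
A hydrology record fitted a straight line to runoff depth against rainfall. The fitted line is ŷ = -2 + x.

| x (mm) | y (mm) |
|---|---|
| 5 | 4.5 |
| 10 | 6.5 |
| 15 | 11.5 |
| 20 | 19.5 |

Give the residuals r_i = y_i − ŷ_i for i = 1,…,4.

1.5, -1.5, -1.5, 1.5

x=5: ŷ = -2 + 5 = 3; r = 4.5 − 3 = 1.5
x=10: ŷ = -2 + 10 = 8; r = 6.5 − 8 = -1.5
x=15: ŷ = -2 + 15 = 13; r = 11.5 − 13 = -1.5
x=20: ŷ = -2 + 20 = 18; r = 19.5 − 18 = 1.5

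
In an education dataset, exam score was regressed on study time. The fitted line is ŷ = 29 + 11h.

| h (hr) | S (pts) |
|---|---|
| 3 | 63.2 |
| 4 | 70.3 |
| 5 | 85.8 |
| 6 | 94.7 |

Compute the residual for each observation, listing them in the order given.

1.2, -2.7, 1.8, -0.3

h=3: ŷ = 29 + 11·3 = 62; e = 63.2 − 62 = 1.2
h=4: ŷ = 29 + 11·4 = 73; e = 70.3 − 73 = -2.7
h=5: ŷ = 29 + 11·5 = 84; e = 85.8 − 84 = 1.8
h=6: ŷ = 29 + 11·6 = 95; e = 94.7 − 95 = -0.3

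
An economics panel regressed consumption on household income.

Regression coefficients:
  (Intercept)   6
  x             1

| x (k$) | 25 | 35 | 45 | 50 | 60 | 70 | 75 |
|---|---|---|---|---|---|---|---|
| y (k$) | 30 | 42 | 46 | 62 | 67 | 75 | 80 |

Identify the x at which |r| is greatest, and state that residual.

x = 50, r = 6

x=25: ŷ = 6 + 25 = 31; r = 30 − 31 = -1
x=35: ŷ = 6 + 35 = 41; r = 42 − 41 = 1
x=45: ŷ = 6 + 45 = 51; r = 46 − 51 = -5
x=50: ŷ = 6 + 50 = 56; r = 62 − 56 = 6
x=60: ŷ = 6 + 60 = 66; r = 67 − 66 = 1
x=70: ŷ = 6 + 70 = 76; r = 75 − 76 = -1
x=75: ŷ = 6 + 75 = 81; r = 80 − 81 = -1
Largest |r| is 6 at x = 50, residual 6.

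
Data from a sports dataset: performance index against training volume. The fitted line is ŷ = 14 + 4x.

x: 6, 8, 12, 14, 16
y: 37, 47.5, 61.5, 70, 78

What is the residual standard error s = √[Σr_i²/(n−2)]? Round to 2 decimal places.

x=6: ŷ = 14 + 4·6 = 38; r = 37 − 38 = -1
x=8: ŷ = 14 + 4·8 = 46; r = 47.5 − 46 = 1.5
x=12: ŷ = 14 + 4·12 = 62; r = 61.5 − 62 = -0.5
x=14: ŷ = 14 + 4·14 = 70; r = 70 − 70 = 0
x=16: ŷ = 14 + 4·16 = 78; r = 78 − 78 = 0
SSE = 1 + 2.25 + 0.25 + 0 + 0 = 3.5
s = √(3.5/3) = √1.16667 ≈ 1.08

s = 1.08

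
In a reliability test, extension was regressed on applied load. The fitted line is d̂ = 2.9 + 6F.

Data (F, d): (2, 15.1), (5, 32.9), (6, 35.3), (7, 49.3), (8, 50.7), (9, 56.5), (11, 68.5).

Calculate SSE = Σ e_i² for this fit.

F=2: d̂ = 2.9 + 6·2 = 14.9; e = 15.1 − 14.9 = 0.2
F=5: d̂ = 2.9 + 6·5 = 32.9; e = 32.9 − 32.9 = 0
F=6: d̂ = 2.9 + 6·6 = 38.9; e = 35.3 − 38.9 = -3.6
F=7: d̂ = 2.9 + 6·7 = 44.9; e = 49.3 − 44.9 = 4.4
F=8: d̂ = 2.9 + 6·8 = 50.9; e = 50.7 − 50.9 = -0.2
F=9: d̂ = 2.9 + 6·9 = 56.9; e = 56.5 − 56.9 = -0.4
F=11: d̂ = 2.9 + 6·11 = 68.9; e = 68.5 − 68.9 = -0.4
SSE = 0.04 + 0 + 12.96 + 19.36 + 0.04 + 0.16 + 0.16 = 32.72

SSE = 32.72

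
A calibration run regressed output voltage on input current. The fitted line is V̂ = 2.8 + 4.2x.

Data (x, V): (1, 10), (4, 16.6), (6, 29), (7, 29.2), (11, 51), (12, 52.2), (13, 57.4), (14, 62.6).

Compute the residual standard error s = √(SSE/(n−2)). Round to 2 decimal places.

s = 2.38

x=1: V̂ = 2.8 + 4.2·1 = 7; e = 10 − 7 = 3
x=4: V̂ = 2.8 + 4.2·4 = 19.6; e = 16.6 − 19.6 = -3
x=6: V̂ = 2.8 + 4.2·6 = 28; e = 29 − 28 = 1
x=7: V̂ = 2.8 + 4.2·7 = 32.2; e = 29.2 − 32.2 = -3
x=11: V̂ = 2.8 + 4.2·11 = 49; e = 51 − 49 = 2
x=12: V̂ = 2.8 + 4.2·12 = 53.2; e = 52.2 − 53.2 = -1
x=13: V̂ = 2.8 + 4.2·13 = 57.4; e = 57.4 − 57.4 = 0
x=14: V̂ = 2.8 + 4.2·14 = 61.6; e = 62.6 − 61.6 = 1
SSE = 9 + 9 + 1 + 9 + 4 + 1 + 0 + 1 = 34
s = √(34/6) = √5.66667 ≈ 2.38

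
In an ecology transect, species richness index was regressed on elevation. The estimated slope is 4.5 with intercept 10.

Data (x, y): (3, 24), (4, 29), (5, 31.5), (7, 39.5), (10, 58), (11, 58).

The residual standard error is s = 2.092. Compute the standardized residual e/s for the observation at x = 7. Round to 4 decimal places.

ŷ = 10 + 4.5·7 = 41.5
e = 39.5 − 41.5 = -2
e/s = -2 / 2.092 = -0.9560

-0.9560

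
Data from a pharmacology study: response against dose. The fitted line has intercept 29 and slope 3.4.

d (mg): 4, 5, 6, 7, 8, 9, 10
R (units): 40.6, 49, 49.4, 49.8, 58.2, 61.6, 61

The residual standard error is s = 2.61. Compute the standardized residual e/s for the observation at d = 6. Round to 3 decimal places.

R̂ = 29 + 3.4·6 = 49.4
e = 49.4 − 49.4 = 0
e/s = 0 / 2.61 = 0.000

0.000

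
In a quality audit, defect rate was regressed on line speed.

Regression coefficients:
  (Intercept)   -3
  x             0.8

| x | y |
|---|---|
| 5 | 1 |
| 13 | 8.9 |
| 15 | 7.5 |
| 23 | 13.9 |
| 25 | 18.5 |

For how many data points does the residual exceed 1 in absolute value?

x=5: ŷ = -3 + 0.8·5 = 1; e = 1 − 1 = 0
x=13: ŷ = -3 + 0.8·13 = 7.4; e = 8.9 − 7.4 = 1.5
x=15: ŷ = -3 + 0.8·15 = 9; e = 7.5 − 9 = -1.5
x=23: ŷ = -3 + 0.8·23 = 15.4; e = 13.9 − 15.4 = -1.5
x=25: ŷ = -3 + 0.8·25 = 17; e = 18.5 − 17 = 1.5
|e| > 1: x=13 (|e|=1.5), x=15 (|e|=1.5), x=23 (|e|=1.5), x=25 (|e|=1.5) → 4

4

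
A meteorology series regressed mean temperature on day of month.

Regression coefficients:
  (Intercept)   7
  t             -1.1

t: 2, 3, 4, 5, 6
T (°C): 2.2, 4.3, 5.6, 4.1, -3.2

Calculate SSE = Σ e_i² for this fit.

t=2: T̂ = 7 − 1.1·2 = 4.8; e = 2.2 − 4.8 = -2.6
t=3: T̂ = 7 − 1.1·3 = 3.7; e = 4.3 − 3.7 = 0.6
t=4: T̂ = 7 − 1.1·4 = 2.6; e = 5.6 − 2.6 = 3
t=5: T̂ = 7 − 1.1·5 = 1.5; e = 4.1 − 1.5 = 2.6
t=6: T̂ = 7 − 1.1·6 = 0.4; e = -3.2 − 0.4 = -3.6
SSE = 6.76 + 0.36 + 9 + 6.76 + 12.96 = 35.84

SSE = 35.84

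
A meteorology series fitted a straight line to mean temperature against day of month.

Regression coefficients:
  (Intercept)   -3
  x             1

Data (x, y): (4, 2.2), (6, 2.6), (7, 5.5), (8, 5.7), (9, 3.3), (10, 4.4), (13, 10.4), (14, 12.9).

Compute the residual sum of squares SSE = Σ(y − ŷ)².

x=4: ŷ = -3 + 4 = 1; r = 2.2 − 1 = 1.2
x=6: ŷ = -3 + 6 = 3; r = 2.6 − 3 = -0.4
x=7: ŷ = -3 + 7 = 4; r = 5.5 − 4 = 1.5
x=8: ŷ = -3 + 8 = 5; r = 5.7 − 5 = 0.7
x=9: ŷ = -3 + 9 = 6; r = 3.3 − 6 = -2.7
x=10: ŷ = -3 + 10 = 7; r = 4.4 − 7 = -2.6
x=13: ŷ = -3 + 13 = 10; r = 10.4 − 10 = 0.4
x=14: ŷ = -3 + 14 = 11; r = 12.9 − 11 = 1.9
SSE = 1.44 + 0.16 + 2.25 + 0.49 + 7.29 + 6.76 + 0.16 + 3.61 = 22.16

SSE = 22.16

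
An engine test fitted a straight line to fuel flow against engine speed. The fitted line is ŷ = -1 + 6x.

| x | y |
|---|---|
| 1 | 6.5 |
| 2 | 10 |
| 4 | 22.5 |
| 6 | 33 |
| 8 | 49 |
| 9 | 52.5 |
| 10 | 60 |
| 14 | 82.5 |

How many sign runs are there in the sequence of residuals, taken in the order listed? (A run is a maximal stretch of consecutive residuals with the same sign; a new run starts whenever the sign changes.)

x=1: ŷ = -1 + 6·1 = 5; r = 6.5 − 5 = 1.5
x=2: ŷ = -1 + 6·2 = 11; r = 10 − 11 = -1
x=4: ŷ = -1 + 6·4 = 23; r = 22.5 − 23 = -0.5
x=6: ŷ = -1 + 6·6 = 35; r = 33 − 35 = -2
x=8: ŷ = -1 + 6·8 = 47; r = 49 − 47 = 2
x=9: ŷ = -1 + 6·9 = 53; r = 52.5 − 53 = -0.5
x=10: ŷ = -1 + 6·10 = 59; r = 60 − 59 = 1
x=14: ŷ = -1 + 6·14 = 83; r = 82.5 − 83 = -0.5
Signs: + − − − + − + −
Runs: +×1, −×3, +×1, −×1, +×1, −×1 → 6

6 runs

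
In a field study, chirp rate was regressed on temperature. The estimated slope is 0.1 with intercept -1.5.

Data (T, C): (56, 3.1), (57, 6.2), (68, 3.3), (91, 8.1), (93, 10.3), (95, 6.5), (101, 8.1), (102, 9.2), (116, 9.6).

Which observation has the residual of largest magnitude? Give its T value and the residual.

T=56: ŷ = -1.5 + 0.1·56 = 4.1; r = 3.1 − 4.1 = -1
T=57: ŷ = -1.5 + 0.1·57 = 4.2; r = 6.2 − 4.2 = 2
T=68: ŷ = -1.5 + 0.1·68 = 5.3; r = 3.3 − 5.3 = -2
T=91: ŷ = -1.5 + 0.1·91 = 7.6; r = 8.1 − 7.6 = 0.5
T=93: ŷ = -1.5 + 0.1·93 = 7.8; r = 10.3 − 7.8 = 2.5
T=95: ŷ = -1.5 + 0.1·95 = 8; r = 6.5 − 8 = -1.5
T=101: ŷ = -1.5 + 0.1·101 = 8.6; r = 8.1 − 8.6 = -0.5
T=102: ŷ = -1.5 + 0.1·102 = 8.7; r = 9.2 − 8.7 = 0.5
T=116: ŷ = -1.5 + 0.1·116 = 10.1; r = 9.6 − 10.1 = -0.5
Largest |r| is 2.5 at T = 93, residual 2.5.

T = 93, r = 2.5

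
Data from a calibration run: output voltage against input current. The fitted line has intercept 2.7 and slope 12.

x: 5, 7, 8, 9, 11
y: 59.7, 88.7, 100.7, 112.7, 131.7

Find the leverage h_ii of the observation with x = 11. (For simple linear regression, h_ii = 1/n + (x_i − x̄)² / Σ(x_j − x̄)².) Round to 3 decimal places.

x̄ = (5 + 7 + 8 + 9 + 11)/5 = 8
Σ(x − x̄)² = 9 + 1 + 0 + 1 + 9 = 20
h = 1/5 + (3)²/20 = 0.2 + 0.45 = 0.650

h = 0.650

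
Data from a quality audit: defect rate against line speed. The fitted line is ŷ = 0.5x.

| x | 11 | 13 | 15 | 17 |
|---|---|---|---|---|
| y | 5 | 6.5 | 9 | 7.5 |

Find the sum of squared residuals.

x=11: ŷ = 0.5·11 = 5.5; r = 5 − 5.5 = -0.5
x=13: ŷ = 0.5·13 = 6.5; r = 6.5 − 6.5 = 0
x=15: ŷ = 0.5·15 = 7.5; r = 9 − 7.5 = 1.5
x=17: ŷ = 0.5·17 = 8.5; r = 7.5 − 8.5 = -1
SSE = 0.25 + 0 + 2.25 + 1 = 3.5

SSE = 3.5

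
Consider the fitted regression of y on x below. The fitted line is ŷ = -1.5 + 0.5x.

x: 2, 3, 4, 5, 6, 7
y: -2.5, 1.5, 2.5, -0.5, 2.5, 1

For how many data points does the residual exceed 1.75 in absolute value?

2

x=2: ŷ = -1.5 + 0.5·2 = -0.5; r = -2.5 − (-0.5) = -2
x=3: ŷ = -1.5 + 0.5·3 = 0; r = 1.5 − 0 = 1.5
x=4: ŷ = -1.5 + 0.5·4 = 0.5; r = 2.5 − 0.5 = 2
x=5: ŷ = -1.5 + 0.5·5 = 1; r = -0.5 − 1 = -1.5
x=6: ŷ = -1.5 + 0.5·6 = 1.5; r = 2.5 − 1.5 = 1
x=7: ŷ = -1.5 + 0.5·7 = 2; r = 1 − 2 = -1
|r| > 1.75: x=2 (|r|=2), x=4 (|r|=2) → 2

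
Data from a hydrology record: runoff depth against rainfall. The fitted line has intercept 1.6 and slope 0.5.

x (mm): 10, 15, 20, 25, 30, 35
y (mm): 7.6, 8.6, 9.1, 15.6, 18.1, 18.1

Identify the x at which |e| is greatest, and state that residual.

x=10: ŷ = 1.6 + 0.5·10 = 6.6; e = 7.6 − 6.6 = 1
x=15: ŷ = 1.6 + 0.5·15 = 9.1; e = 8.6 − 9.1 = -0.5
x=20: ŷ = 1.6 + 0.5·20 = 11.6; e = 9.1 − 11.6 = -2.5
x=25: ŷ = 1.6 + 0.5·25 = 14.1; e = 15.6 − 14.1 = 1.5
x=30: ŷ = 1.6 + 0.5·30 = 16.6; e = 18.1 − 16.6 = 1.5
x=35: ŷ = 1.6 + 0.5·35 = 19.1; e = 18.1 − 19.1 = -1
Largest |e| is 2.5 at x = 20, residual -2.5.

x = 20, e = -2.5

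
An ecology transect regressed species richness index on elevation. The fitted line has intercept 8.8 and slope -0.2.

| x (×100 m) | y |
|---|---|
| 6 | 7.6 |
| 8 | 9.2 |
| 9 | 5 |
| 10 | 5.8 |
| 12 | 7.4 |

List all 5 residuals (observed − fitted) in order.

0, 2, -2, -1, 1

x=6: ŷ = 8.8 − 0.2·6 = 7.6; e = 7.6 − 7.6 = 0
x=8: ŷ = 8.8 − 0.2·8 = 7.2; e = 9.2 − 7.2 = 2
x=9: ŷ = 8.8 − 0.2·9 = 7; e = 5 − 7 = -2
x=10: ŷ = 8.8 − 0.2·10 = 6.8; e = 5.8 − 6.8 = -1
x=12: ŷ = 8.8 − 0.2·12 = 6.4; e = 7.4 − 6.4 = 1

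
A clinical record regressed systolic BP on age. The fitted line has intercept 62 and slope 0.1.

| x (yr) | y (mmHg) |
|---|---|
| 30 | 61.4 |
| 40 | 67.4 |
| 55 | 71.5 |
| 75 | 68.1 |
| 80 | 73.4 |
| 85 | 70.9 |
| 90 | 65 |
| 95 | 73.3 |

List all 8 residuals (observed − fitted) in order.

-3.6, 1.4, 4, -1.4, 3.4, 0.4, -6, 1.8

x=30: ŷ = 62 + 0.1·30 = 65; e = 61.4 − 65 = -3.6
x=40: ŷ = 62 + 0.1·40 = 66; e = 67.4 − 66 = 1.4
x=55: ŷ = 62 + 0.1·55 = 67.5; e = 71.5 − 67.5 = 4
x=75: ŷ = 62 + 0.1·75 = 69.5; e = 68.1 − 69.5 = -1.4
x=80: ŷ = 62 + 0.1·80 = 70; e = 73.4 − 70 = 3.4
x=85: ŷ = 62 + 0.1·85 = 70.5; e = 70.9 − 70.5 = 0.4
x=90: ŷ = 62 + 0.1·90 = 71; e = 65 − 71 = -6
x=95: ŷ = 62 + 0.1·95 = 71.5; e = 73.3 − 71.5 = 1.8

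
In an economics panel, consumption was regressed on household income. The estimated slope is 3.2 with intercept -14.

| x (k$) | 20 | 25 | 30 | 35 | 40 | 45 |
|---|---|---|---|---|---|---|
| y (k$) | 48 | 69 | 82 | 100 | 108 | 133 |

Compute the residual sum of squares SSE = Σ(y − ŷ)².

SSE = 62

x=20: ŷ = -14 + 3.2·20 = 50; e = 48 − 50 = -2
x=25: ŷ = -14 + 3.2·25 = 66; e = 69 − 66 = 3
x=30: ŷ = -14 + 3.2·30 = 82; e = 82 − 82 = 0
x=35: ŷ = -14 + 3.2·35 = 98; e = 100 − 98 = 2
x=40: ŷ = -14 + 3.2·40 = 114; e = 108 − 114 = -6
x=45: ŷ = -14 + 3.2·45 = 130; e = 133 − 130 = 3
SSE = 4 + 9 + 0 + 4 + 36 + 9 = 62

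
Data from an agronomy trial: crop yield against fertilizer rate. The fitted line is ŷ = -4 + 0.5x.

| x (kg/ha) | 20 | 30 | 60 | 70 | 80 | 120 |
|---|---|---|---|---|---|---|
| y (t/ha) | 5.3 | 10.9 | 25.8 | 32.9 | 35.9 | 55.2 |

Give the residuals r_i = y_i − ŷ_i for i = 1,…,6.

x=20: ŷ = -4 + 0.5·20 = 6; r = 5.3 − 6 = -0.7
x=30: ŷ = -4 + 0.5·30 = 11; r = 10.9 − 11 = -0.1
x=60: ŷ = -4 + 0.5·60 = 26; r = 25.8 − 26 = -0.2
x=70: ŷ = -4 + 0.5·70 = 31; r = 32.9 − 31 = 1.9
x=80: ŷ = -4 + 0.5·80 = 36; r = 35.9 − 36 = -0.1
x=120: ŷ = -4 + 0.5·120 = 56; r = 55.2 − 56 = -0.8

-0.7, -0.1, -0.2, 1.9, -0.1, -0.8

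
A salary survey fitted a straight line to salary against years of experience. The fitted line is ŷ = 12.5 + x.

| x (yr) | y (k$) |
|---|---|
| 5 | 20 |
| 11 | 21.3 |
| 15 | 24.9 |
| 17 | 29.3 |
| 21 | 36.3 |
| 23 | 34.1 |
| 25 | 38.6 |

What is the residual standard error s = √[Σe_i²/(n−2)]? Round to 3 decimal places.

s = 2.404

x=5: ŷ = 12.5 + 5 = 17.5; e = 20 − 17.5 = 2.5
x=11: ŷ = 12.5 + 11 = 23.5; e = 21.3 − 23.5 = -2.2
x=15: ŷ = 12.5 + 15 = 27.5; e = 24.9 − 27.5 = -2.6
x=17: ŷ = 12.5 + 17 = 29.5; e = 29.3 − 29.5 = -0.2
x=21: ŷ = 12.5 + 21 = 33.5; e = 36.3 − 33.5 = 2.8
x=23: ŷ = 12.5 + 23 = 35.5; e = 34.1 − 35.5 = -1.4
x=25: ŷ = 12.5 + 25 = 37.5; e = 38.6 − 37.5 = 1.1
SSE = 6.25 + 4.84 + 6.76 + 0.04 + 7.84 + 1.96 + 1.21 = 28.9
s = √(28.9/5) = √5.78 ≈ 2.404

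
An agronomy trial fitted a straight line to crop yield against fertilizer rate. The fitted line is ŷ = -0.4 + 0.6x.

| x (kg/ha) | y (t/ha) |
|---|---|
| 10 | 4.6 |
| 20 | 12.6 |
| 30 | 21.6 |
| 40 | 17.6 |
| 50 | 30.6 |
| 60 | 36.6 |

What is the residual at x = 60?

ŷ = -0.4 + 0.6·60 = 35.6
r = 36.6 − 35.6 = 1

r = 1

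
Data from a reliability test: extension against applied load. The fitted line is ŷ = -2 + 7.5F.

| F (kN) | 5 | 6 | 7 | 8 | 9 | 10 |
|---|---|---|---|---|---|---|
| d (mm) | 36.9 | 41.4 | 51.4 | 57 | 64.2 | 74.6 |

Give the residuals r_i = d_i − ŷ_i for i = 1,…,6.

F=5: ŷ = -2 + 7.5·5 = 35.5; r = 36.9 − 35.5 = 1.4
F=6: ŷ = -2 + 7.5·6 = 43; r = 41.4 − 43 = -1.6
F=7: ŷ = -2 + 7.5·7 = 50.5; r = 51.4 − 50.5 = 0.9
F=8: ŷ = -2 + 7.5·8 = 58; r = 57 − 58 = -1
F=9: ŷ = -2 + 7.5·9 = 65.5; r = 64.2 − 65.5 = -1.3
F=10: ŷ = -2 + 7.5·10 = 73; r = 74.6 − 73 = 1.6

1.4, -1.6, 0.9, -1, -1.3, 1.6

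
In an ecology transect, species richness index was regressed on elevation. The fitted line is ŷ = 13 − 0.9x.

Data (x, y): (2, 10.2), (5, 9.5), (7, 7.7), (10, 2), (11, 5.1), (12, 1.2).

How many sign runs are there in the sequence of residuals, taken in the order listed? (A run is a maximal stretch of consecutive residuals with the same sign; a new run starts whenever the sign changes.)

x=2: ŷ = 13 − 0.9·2 = 11.2; e = 10.2 − 11.2 = -1
x=5: ŷ = 13 − 0.9·5 = 8.5; e = 9.5 − 8.5 = 1
x=7: ŷ = 13 − 0.9·7 = 6.7; e = 7.7 − 6.7 = 1
x=10: ŷ = 13 − 0.9·10 = 4; e = 2 − 4 = -2
x=11: ŷ = 13 − 0.9·11 = 3.1; e = 5.1 − 3.1 = 2
x=12: ŷ = 13 − 0.9·12 = 2.2; e = 1.2 − 2.2 = -1
Signs: − + + − + −
Runs: −×1, +×2, −×1, +×1, −×1 → 5

5 runs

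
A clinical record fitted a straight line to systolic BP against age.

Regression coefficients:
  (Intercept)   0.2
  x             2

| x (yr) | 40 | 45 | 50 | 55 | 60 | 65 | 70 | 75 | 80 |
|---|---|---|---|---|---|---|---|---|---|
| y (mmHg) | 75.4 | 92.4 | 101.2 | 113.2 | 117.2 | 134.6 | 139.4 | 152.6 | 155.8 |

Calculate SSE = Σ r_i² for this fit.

x=40: ŷ = 0.2 + 2·40 = 80.2; r = 75.4 − 80.2 = -4.8
x=45: ŷ = 0.2 + 2·45 = 90.2; r = 92.4 − 90.2 = 2.2
x=50: ŷ = 0.2 + 2·50 = 100.2; r = 101.2 − 100.2 = 1
x=55: ŷ = 0.2 + 2·55 = 110.2; r = 113.2 − 110.2 = 3
x=60: ŷ = 0.2 + 2·60 = 120.2; r = 117.2 − 120.2 = -3
x=65: ŷ = 0.2 + 2·65 = 130.2; r = 134.6 − 130.2 = 4.4
x=70: ŷ = 0.2 + 2·70 = 140.2; r = 139.4 − 140.2 = -0.8
x=75: ŷ = 0.2 + 2·75 = 150.2; r = 152.6 − 150.2 = 2.4
x=80: ŷ = 0.2 + 2·80 = 160.2; r = 155.8 − 160.2 = -4.4
SSE = 23.04 + 4.84 + 1 + 9 + 9 + 19.36 + 0.64 + 5.76 + 19.36 = 92

SSE = 92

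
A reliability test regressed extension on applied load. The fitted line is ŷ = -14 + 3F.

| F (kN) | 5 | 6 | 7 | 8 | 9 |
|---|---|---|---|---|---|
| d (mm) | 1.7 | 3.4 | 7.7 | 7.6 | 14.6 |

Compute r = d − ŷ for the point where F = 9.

r = 1.6

ŷ = -14 + 3·9 = 13
r = 14.6 − 13 = 1.6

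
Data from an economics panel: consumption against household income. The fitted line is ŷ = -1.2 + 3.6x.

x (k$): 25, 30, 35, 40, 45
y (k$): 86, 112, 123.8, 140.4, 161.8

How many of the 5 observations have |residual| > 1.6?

x=25: ŷ = -1.2 + 3.6·25 = 88.8; r = 86 − 88.8 = -2.8
x=30: ŷ = -1.2 + 3.6·30 = 106.8; r = 112 − 106.8 = 5.2
x=35: ŷ = -1.2 + 3.6·35 = 124.8; r = 123.8 − 124.8 = -1
x=40: ŷ = -1.2 + 3.6·40 = 142.8; r = 140.4 − 142.8 = -2.4
x=45: ŷ = -1.2 + 3.6·45 = 160.8; r = 161.8 − 160.8 = 1
|r| > 1.6: x=25 (|r|=2.8), x=30 (|r|=5.2), x=40 (|r|=2.4) → 3

3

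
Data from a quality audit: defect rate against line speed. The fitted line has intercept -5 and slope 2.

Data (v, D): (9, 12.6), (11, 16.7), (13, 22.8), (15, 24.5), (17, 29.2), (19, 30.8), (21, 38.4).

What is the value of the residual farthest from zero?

v=9: D̂ = -5 + 2·9 = 13; r = 12.6 − 13 = -0.4
v=11: D̂ = -5 + 2·11 = 17; r = 16.7 − 17 = -0.3
v=13: D̂ = -5 + 2·13 = 21; r = 22.8 − 21 = 1.8
v=15: D̂ = -5 + 2·15 = 25; r = 24.5 − 25 = -0.5
v=17: D̂ = -5 + 2·17 = 29; r = 29.2 − 29 = 0.2
v=19: D̂ = -5 + 2·19 = 33; r = 30.8 − 33 = -2.2
v=21: D̂ = -5 + 2·21 = 37; r = 38.4 − 37 = 1.4
Largest |r| is 2.2 at v = 19, residual -2.2.

r = -2.2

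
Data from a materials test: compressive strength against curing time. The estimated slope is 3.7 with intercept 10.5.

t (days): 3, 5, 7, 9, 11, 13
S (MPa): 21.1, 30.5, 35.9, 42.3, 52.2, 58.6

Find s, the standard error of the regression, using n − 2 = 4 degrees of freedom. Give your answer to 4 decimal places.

s = 1.2247

t=3: ŷ = 10.5 + 3.7·3 = 21.6; r = 21.1 − 21.6 = -0.5
t=5: ŷ = 10.5 + 3.7·5 = 29; r = 30.5 − 29 = 1.5
t=7: ŷ = 10.5 + 3.7·7 = 36.4; r = 35.9 − 36.4 = -0.5
t=9: ŷ = 10.5 + 3.7·9 = 43.8; r = 42.3 − 43.8 = -1.5
t=11: ŷ = 10.5 + 3.7·11 = 51.2; r = 52.2 − 51.2 = 1
t=13: ŷ = 10.5 + 3.7·13 = 58.6; r = 58.6 − 58.6 = 0
SSE = 0.25 + 2.25 + 0.25 + 2.25 + 1 + 0 = 6
s = √(6/4) = √1.5 ≈ 1.2247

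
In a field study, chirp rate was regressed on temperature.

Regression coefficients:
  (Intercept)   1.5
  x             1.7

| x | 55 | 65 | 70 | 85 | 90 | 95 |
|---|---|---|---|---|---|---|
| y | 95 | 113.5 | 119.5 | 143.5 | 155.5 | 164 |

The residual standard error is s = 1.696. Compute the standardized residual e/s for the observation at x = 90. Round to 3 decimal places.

0.590

ŷ = 1.5 + 1.7·90 = 154.5
e = 155.5 − 154.5 = 1
e/s = 1 / 1.696 = 0.590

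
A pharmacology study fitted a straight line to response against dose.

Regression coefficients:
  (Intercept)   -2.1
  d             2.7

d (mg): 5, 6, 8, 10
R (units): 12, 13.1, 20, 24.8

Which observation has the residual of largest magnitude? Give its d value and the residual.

d=5: ŷ = -2.1 + 2.7·5 = 11.4; e = 12 − 11.4 = 0.6
d=6: ŷ = -2.1 + 2.7·6 = 14.1; e = 13.1 − 14.1 = -1
d=8: ŷ = -2.1 + 2.7·8 = 19.5; e = 20 − 19.5 = 0.5
d=10: ŷ = -2.1 + 2.7·10 = 24.9; e = 24.8 − 24.9 = -0.1
Largest |e| is 1 at d = 6, residual -1.

d = 6, e = -1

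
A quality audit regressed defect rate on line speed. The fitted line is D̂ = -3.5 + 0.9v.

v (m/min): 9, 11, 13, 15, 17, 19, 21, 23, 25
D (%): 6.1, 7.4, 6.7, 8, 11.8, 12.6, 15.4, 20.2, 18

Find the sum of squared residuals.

v=9: D̂ = -3.5 + 0.9·9 = 4.6; e = 6.1 − 4.6 = 1.5
v=11: D̂ = -3.5 + 0.9·11 = 6.4; e = 7.4 − 6.4 = 1
v=13: D̂ = -3.5 + 0.9·13 = 8.2; e = 6.7 − 8.2 = -1.5
v=15: D̂ = -3.5 + 0.9·15 = 10; e = 8 − 10 = -2
v=17: D̂ = -3.5 + 0.9·17 = 11.8; e = 11.8 − 11.8 = 0
v=19: D̂ = -3.5 + 0.9·19 = 13.6; e = 12.6 − 13.6 = -1
v=21: D̂ = -3.5 + 0.9·21 = 15.4; e = 15.4 − 15.4 = 0
v=23: D̂ = -3.5 + 0.9·23 = 17.2; e = 20.2 − 17.2 = 3
v=25: D̂ = -3.5 + 0.9·25 = 19; e = 18 − 19 = -1
SSE = 2.25 + 1 + 2.25 + 4 + 0 + 1 + 0 + 9 + 1 = 20.5

SSE = 20.5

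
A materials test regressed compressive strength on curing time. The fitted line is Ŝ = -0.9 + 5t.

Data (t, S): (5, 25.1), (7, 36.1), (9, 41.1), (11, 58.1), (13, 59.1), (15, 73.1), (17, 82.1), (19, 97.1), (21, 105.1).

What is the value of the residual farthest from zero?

e = -5

t=5: Ŝ = -0.9 + 5·5 = 24.1; e = 25.1 − 24.1 = 1
t=7: Ŝ = -0.9 + 5·7 = 34.1; e = 36.1 − 34.1 = 2
t=9: Ŝ = -0.9 + 5·9 = 44.1; e = 41.1 − 44.1 = -3
t=11: Ŝ = -0.9 + 5·11 = 54.1; e = 58.1 − 54.1 = 4
t=13: Ŝ = -0.9 + 5·13 = 64.1; e = 59.1 − 64.1 = -5
t=15: Ŝ = -0.9 + 5·15 = 74.1; e = 73.1 − 74.1 = -1
t=17: Ŝ = -0.9 + 5·17 = 84.1; e = 82.1 − 84.1 = -2
t=19: Ŝ = -0.9 + 5·19 = 94.1; e = 97.1 − 94.1 = 3
t=21: Ŝ = -0.9 + 5·21 = 104.1; e = 105.1 − 104.1 = 1
Largest |e| is 5 at t = 13, residual -5.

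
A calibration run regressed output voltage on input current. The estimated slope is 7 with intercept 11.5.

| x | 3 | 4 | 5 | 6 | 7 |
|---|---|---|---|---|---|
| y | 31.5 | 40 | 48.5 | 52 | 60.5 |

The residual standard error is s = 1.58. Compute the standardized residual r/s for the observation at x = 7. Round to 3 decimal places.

0.000

ŷ = 11.5 + 7·7 = 60.5
r = 60.5 − 60.5 = 0
r/s = 0 / 1.58 = 0.000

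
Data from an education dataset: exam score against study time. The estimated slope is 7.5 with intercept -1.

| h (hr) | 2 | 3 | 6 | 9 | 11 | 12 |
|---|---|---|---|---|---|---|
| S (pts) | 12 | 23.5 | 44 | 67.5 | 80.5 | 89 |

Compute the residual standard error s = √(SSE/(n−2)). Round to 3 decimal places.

s = 1.581

h=2: ŷ = -1 + 7.5·2 = 14; e = 12 − 14 = -2
h=3: ŷ = -1 + 7.5·3 = 21.5; e = 23.5 − 21.5 = 2
h=6: ŷ = -1 + 7.5·6 = 44; e = 44 − 44 = 0
h=9: ŷ = -1 + 7.5·9 = 66.5; e = 67.5 − 66.5 = 1
h=11: ŷ = -1 + 7.5·11 = 81.5; e = 80.5 − 81.5 = -1
h=12: ŷ = -1 + 7.5·12 = 89; e = 89 − 89 = 0
SSE = 4 + 4 + 0 + 1 + 1 + 0 = 10
s = √(10/4) = √2.5 ≈ 1.581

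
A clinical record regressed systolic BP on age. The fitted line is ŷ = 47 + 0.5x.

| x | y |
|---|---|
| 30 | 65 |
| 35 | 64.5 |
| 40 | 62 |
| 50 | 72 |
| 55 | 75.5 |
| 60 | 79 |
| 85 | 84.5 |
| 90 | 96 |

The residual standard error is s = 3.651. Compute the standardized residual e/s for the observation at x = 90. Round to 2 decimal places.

1.10

ŷ = 47 + 0.5·90 = 92
e = 96 − 92 = 4
e/s = 4 / 3.651 = 1.10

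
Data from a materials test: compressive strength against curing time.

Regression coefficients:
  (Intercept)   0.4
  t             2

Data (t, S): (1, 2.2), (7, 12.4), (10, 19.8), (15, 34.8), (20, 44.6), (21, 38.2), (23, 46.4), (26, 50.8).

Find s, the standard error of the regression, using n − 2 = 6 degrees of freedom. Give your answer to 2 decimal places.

s = 3.20

t=1: ŷ = 0.4 + 2·1 = 2.4; e = 2.2 − 2.4 = -0.2
t=7: ŷ = 0.4 + 2·7 = 14.4; e = 12.4 − 14.4 = -2
t=10: ŷ = 0.4 + 2·10 = 20.4; e = 19.8 − 20.4 = -0.6
t=15: ŷ = 0.4 + 2·15 = 30.4; e = 34.8 − 30.4 = 4.4
t=20: ŷ = 0.4 + 2·20 = 40.4; e = 44.6 − 40.4 = 4.2
t=21: ŷ = 0.4 + 2·21 = 42.4; e = 38.2 − 42.4 = -4.2
t=23: ŷ = 0.4 + 2·23 = 46.4; e = 46.4 − 46.4 = 0
t=26: ŷ = 0.4 + 2·26 = 52.4; e = 50.8 − 52.4 = -1.6
SSE = 0.04 + 4 + 0.36 + 19.36 + 17.64 + 17.64 + 0 + 2.56 = 61.6
s = √(61.6/6) = √10.2667 ≈ 3.20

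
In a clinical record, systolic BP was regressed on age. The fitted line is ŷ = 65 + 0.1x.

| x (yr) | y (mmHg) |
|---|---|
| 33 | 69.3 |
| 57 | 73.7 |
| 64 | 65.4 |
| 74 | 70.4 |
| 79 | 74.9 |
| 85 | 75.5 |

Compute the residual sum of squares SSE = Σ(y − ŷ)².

SSE = 58

x=33: ŷ = 65 + 0.1·33 = 68.3; e = 69.3 − 68.3 = 1
x=57: ŷ = 65 + 0.1·57 = 70.7; e = 73.7 − 70.7 = 3
x=64: ŷ = 65 + 0.1·64 = 71.4; e = 65.4 − 71.4 = -6
x=74: ŷ = 65 + 0.1·74 = 72.4; e = 70.4 − 72.4 = -2
x=79: ŷ = 65 + 0.1·79 = 72.9; e = 74.9 − 72.9 = 2
x=85: ŷ = 65 + 0.1·85 = 73.5; e = 75.5 − 73.5 = 2
SSE = 1 + 9 + 36 + 4 + 4 + 4 = 58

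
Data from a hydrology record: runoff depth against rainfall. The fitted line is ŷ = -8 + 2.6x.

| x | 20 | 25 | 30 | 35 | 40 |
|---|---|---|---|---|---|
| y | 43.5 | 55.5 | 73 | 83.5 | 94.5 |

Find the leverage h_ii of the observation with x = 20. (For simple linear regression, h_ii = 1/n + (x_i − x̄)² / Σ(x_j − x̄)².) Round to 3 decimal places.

x̄ = (20 + 25 + 30 + 35 + 40)/5 = 30
Σ(x − x̄)² = 100 + 25 + 0 + 25 + 100 = 250
h = 1/5 + (-10)²/250 = 0.2 + 0.4 = 0.600

h = 0.600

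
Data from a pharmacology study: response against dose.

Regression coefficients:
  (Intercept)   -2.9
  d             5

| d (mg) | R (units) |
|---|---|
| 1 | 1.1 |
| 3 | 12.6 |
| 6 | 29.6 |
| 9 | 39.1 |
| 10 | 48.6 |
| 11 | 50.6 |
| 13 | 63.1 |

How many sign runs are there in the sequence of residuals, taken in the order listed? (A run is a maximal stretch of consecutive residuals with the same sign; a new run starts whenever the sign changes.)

6 runs

d=1: ŷ = -2.9 + 5·1 = 2.1; e = 1.1 − 2.1 = -1
d=3: ŷ = -2.9 + 5·3 = 12.1; e = 12.6 − 12.1 = 0.5
d=6: ŷ = -2.9 + 5·6 = 27.1; e = 29.6 − 27.1 = 2.5
d=9: ŷ = -2.9 + 5·9 = 42.1; e = 39.1 − 42.1 = -3
d=10: ŷ = -2.9 + 5·10 = 47.1; e = 48.6 − 47.1 = 1.5
d=11: ŷ = -2.9 + 5·11 = 52.1; e = 50.6 − 52.1 = -1.5
d=13: ŷ = -2.9 + 5·13 = 62.1; e = 63.1 − 62.1 = 1
Signs: − + + − + − +
Runs: −×1, +×2, −×1, +×1, −×1, +×1 → 6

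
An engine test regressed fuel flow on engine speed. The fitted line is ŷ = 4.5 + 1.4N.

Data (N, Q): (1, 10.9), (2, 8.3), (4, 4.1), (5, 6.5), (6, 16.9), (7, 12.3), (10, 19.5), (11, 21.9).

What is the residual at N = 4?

ŷ = 4.5 + 1.4·4 = 10.1
r = 4.1 − 10.1 = -6

r = -6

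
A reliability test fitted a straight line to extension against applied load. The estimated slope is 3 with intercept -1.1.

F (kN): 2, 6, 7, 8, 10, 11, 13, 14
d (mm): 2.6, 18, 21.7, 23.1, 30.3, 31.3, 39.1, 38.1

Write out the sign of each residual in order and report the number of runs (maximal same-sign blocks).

F=2: d̂ = -1.1 + 3·2 = 4.9; r = 2.6 − 4.9 = -2.3
F=6: d̂ = -1.1 + 3·6 = 16.9; r = 18 − 16.9 = 1.1
F=7: d̂ = -1.1 + 3·7 = 19.9; r = 21.7 − 19.9 = 1.8
F=8: d̂ = -1.1 + 3·8 = 22.9; r = 23.1 − 22.9 = 0.2
F=10: d̂ = -1.1 + 3·10 = 28.9; r = 30.3 − 28.9 = 1.4
F=11: d̂ = -1.1 + 3·11 = 31.9; r = 31.3 − 31.9 = -0.6
F=13: d̂ = -1.1 + 3·13 = 37.9; r = 39.1 − 37.9 = 1.2
F=14: d̂ = -1.1 + 3·14 = 40.9; r = 38.1 − 40.9 = -2.8
Signs: − + + + + − + −
Runs: −×1, +×4, −×1, +×1, −×1 → 5

5 runs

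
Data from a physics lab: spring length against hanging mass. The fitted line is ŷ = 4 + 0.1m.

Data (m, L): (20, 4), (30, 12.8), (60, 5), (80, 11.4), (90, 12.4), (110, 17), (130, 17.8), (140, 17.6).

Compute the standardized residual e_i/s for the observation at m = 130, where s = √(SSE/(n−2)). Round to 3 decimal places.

0.237

m=20: ŷ = 4 + 0.1·20 = 6; e = 4 − 6 = -2
m=30: ŷ = 4 + 0.1·30 = 7; e = 12.8 − 7 = 5.8
m=60: ŷ = 4 + 0.1·60 = 10; e = 5 − 10 = -5
m=80: ŷ = 4 + 0.1·80 = 12; e = 11.4 − 12 = -0.6
m=90: ŷ = 4 + 0.1·90 = 13; e = 12.4 − 13 = -0.6
m=110: ŷ = 4 + 0.1·110 = 15; e = 17 − 15 = 2
m=130: ŷ = 4 + 0.1·130 = 17; e = 17.8 − 17 = 0.8
m=140: ŷ = 4 + 0.1·140 = 18; e = 17.6 − 18 = -0.4
SSE = 4 + 33.64 + 25 + 0.36 + 0.36 + 4 + 0.64 + 0.16 = 68.16
s = √(68.16/6) = 3.37046
e/s = 0.8 / 3.37046 = 0.237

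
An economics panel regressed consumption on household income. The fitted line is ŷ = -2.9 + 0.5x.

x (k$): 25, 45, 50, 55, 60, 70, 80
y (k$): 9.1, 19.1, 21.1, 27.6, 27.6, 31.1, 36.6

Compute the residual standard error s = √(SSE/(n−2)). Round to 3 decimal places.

x=25: ŷ = -2.9 + 0.5·25 = 9.6; e = 9.1 − 9.6 = -0.5
x=45: ŷ = -2.9 + 0.5·45 = 19.6; e = 19.1 − 19.6 = -0.5
x=50: ŷ = -2.9 + 0.5·50 = 22.1; e = 21.1 − 22.1 = -1
x=55: ŷ = -2.9 + 0.5·55 = 24.6; e = 27.6 − 24.6 = 3
x=60: ŷ = -2.9 + 0.5·60 = 27.1; e = 27.6 − 27.1 = 0.5
x=70: ŷ = -2.9 + 0.5·70 = 32.1; e = 31.1 − 32.1 = -1
x=80: ŷ = -2.9 + 0.5·80 = 37.1; e = 36.6 − 37.1 = -0.5
SSE = 0.25 + 0.25 + 1 + 9 + 0.25 + 1 + 0.25 = 12
s = √(12/5) = √2.4 ≈ 1.549

s = 1.549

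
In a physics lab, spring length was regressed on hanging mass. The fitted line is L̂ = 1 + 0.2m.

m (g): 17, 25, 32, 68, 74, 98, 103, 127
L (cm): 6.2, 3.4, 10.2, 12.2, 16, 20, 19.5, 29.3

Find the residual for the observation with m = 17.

L̂ = 1 + 0.2·17 = 4.4
r = 6.2 − 4.4 = 1.8

r = 1.8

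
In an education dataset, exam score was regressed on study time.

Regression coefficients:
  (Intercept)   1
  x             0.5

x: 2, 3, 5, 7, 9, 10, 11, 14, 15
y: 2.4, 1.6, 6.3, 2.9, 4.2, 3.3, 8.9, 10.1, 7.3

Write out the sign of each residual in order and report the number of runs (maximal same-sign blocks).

6 runs

x=2: ŷ = 1 + 0.5·2 = 2; r = 2.4 − 2 = 0.4
x=3: ŷ = 1 + 0.5·3 = 2.5; r = 1.6 − 2.5 = -0.9
x=5: ŷ = 1 + 0.5·5 = 3.5; r = 6.3 − 3.5 = 2.8
x=7: ŷ = 1 + 0.5·7 = 4.5; r = 2.9 − 4.5 = -1.6
x=9: ŷ = 1 + 0.5·9 = 5.5; r = 4.2 − 5.5 = -1.3
x=10: ŷ = 1 + 0.5·10 = 6; r = 3.3 − 6 = -2.7
x=11: ŷ = 1 + 0.5·11 = 6.5; r = 8.9 − 6.5 = 2.4
x=14: ŷ = 1 + 0.5·14 = 8; r = 10.1 − 8 = 2.1
x=15: ŷ = 1 + 0.5·15 = 8.5; r = 7.3 − 8.5 = -1.2
Signs: + − + − − − + + −
Runs: +×1, −×1, +×1, −×3, +×2, −×1 → 6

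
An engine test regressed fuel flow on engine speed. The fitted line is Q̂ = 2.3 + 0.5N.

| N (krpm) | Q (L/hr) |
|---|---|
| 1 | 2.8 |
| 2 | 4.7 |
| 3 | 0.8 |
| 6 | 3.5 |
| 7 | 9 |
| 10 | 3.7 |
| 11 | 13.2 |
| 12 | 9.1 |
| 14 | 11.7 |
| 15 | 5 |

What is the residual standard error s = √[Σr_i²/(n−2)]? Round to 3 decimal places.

N=1: Q̂ = 2.3 + 0.5·1 = 2.8; r = 2.8 − 2.8 = 0
N=2: Q̂ = 2.3 + 0.5·2 = 3.3; r = 4.7 − 3.3 = 1.4
N=3: Q̂ = 2.3 + 0.5·3 = 3.8; r = 0.8 − 3.8 = -3
N=6: Q̂ = 2.3 + 0.5·6 = 5.3; r = 3.5 − 5.3 = -1.8
N=7: Q̂ = 2.3 + 0.5·7 = 5.8; r = 9 − 5.8 = 3.2
N=10: Q̂ = 2.3 + 0.5·10 = 7.3; r = 3.7 − 7.3 = -3.6
N=11: Q̂ = 2.3 + 0.5·11 = 7.8; r = 13.2 − 7.8 = 5.4
N=12: Q̂ = 2.3 + 0.5·12 = 8.3; r = 9.1 − 8.3 = 0.8
N=14: Q̂ = 2.3 + 0.5·14 = 9.3; r = 11.7 − 9.3 = 2.4
N=15: Q̂ = 2.3 + 0.5·15 = 9.8; r = 5 − 9.8 = -4.8
SSE = 0 + 1.96 + 9 + 3.24 + 10.24 + 12.96 + 29.16 + 0.64 + 5.76 + 23.04 = 96
s = √(96/8) = √12 ≈ 3.464

s = 3.464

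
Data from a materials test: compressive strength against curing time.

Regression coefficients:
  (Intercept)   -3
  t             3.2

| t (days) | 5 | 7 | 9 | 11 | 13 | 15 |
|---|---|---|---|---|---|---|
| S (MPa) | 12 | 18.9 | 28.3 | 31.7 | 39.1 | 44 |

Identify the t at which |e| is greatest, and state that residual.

t=5: Ŝ = -3 + 3.2·5 = 13; e = 12 − 13 = -1
t=7: Ŝ = -3 + 3.2·7 = 19.4; e = 18.9 − 19.4 = -0.5
t=9: Ŝ = -3 + 3.2·9 = 25.8; e = 28.3 − 25.8 = 2.5
t=11: Ŝ = -3 + 3.2·11 = 32.2; e = 31.7 − 32.2 = -0.5
t=13: Ŝ = -3 + 3.2·13 = 38.6; e = 39.1 − 38.6 = 0.5
t=15: Ŝ = -3 + 3.2·15 = 45; e = 44 − 45 = -1
Largest |e| is 2.5 at t = 9, residual 2.5.

t = 9, e = 2.5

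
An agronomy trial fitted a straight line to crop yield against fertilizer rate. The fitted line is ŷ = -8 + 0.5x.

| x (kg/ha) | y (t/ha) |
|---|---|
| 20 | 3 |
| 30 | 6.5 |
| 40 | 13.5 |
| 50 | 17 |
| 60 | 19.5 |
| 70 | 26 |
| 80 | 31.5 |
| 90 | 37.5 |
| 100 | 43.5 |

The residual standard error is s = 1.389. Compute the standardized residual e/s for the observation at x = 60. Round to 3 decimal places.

ŷ = -8 + 0.5·60 = 22
e = 19.5 − 22 = -2.5
e/s = -2.5 / 1.389 = -1.800

-1.800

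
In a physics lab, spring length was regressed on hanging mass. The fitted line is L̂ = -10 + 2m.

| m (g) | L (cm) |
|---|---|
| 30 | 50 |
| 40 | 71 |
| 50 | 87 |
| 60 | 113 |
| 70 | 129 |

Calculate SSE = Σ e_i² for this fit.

m=30: L̂ = -10 + 2·30 = 50; e = 50 − 50 = 0
m=40: L̂ = -10 + 2·40 = 70; e = 71 − 70 = 1
m=50: L̂ = -10 + 2·50 = 90; e = 87 − 90 = -3
m=60: L̂ = -10 + 2·60 = 110; e = 113 − 110 = 3
m=70: L̂ = -10 + 2·70 = 130; e = 129 − 130 = -1
SSE = 0 + 1 + 9 + 9 + 1 = 20

SSE = 20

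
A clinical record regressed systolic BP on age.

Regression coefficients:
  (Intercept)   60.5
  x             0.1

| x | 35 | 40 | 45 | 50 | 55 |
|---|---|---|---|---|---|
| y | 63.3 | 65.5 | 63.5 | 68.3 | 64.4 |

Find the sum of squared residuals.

x=35: ŷ = 60.5 + 0.1·35 = 64; e = 63.3 − 64 = -0.7
x=40: ŷ = 60.5 + 0.1·40 = 64.5; e = 65.5 − 64.5 = 1
x=45: ŷ = 60.5 + 0.1·45 = 65; e = 63.5 − 65 = -1.5
x=50: ŷ = 60.5 + 0.1·50 = 65.5; e = 68.3 − 65.5 = 2.8
x=55: ŷ = 60.5 + 0.1·55 = 66; e = 64.4 − 66 = -1.6
SSE = 0.49 + 1 + 2.25 + 7.84 + 2.56 = 14.14

SSE = 14.14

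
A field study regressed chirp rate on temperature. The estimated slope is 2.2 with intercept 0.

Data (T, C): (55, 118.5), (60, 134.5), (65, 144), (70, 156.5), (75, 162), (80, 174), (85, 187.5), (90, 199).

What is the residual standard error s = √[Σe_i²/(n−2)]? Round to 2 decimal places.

s = 2.38

T=55: Ĉ = 2.2·55 = 121; e = 118.5 − 121 = -2.5
T=60: Ĉ = 2.2·60 = 132; e = 134.5 − 132 = 2.5
T=65: Ĉ = 2.2·65 = 143; e = 144 − 143 = 1
T=70: Ĉ = 2.2·70 = 154; e = 156.5 − 154 = 2.5
T=75: Ĉ = 2.2·75 = 165; e = 162 − 165 = -3
T=80: Ĉ = 2.2·80 = 176; e = 174 − 176 = -2
T=85: Ĉ = 2.2·85 = 187; e = 187.5 − 187 = 0.5
T=90: Ĉ = 2.2·90 = 198; e = 199 − 198 = 1
SSE = 6.25 + 6.25 + 1 + 6.25 + 9 + 4 + 0.25 + 1 = 34
s = √(34/6) = √5.66667 ≈ 2.38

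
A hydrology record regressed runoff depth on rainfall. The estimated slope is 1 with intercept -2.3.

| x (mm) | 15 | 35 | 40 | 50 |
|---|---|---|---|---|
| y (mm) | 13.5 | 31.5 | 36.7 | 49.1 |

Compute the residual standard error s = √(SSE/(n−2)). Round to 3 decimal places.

s = 1.587

x=15: ŷ = -2.3 + 15 = 12.7; e = 13.5 − 12.7 = 0.8
x=35: ŷ = -2.3 + 35 = 32.7; e = 31.5 − 32.7 = -1.2
x=40: ŷ = -2.3 + 40 = 37.7; e = 36.7 − 37.7 = -1
x=50: ŷ = -2.3 + 50 = 47.7; e = 49.1 − 47.7 = 1.4
SSE = 0.64 + 1.44 + 1 + 1.96 = 5.04
s = √(5.04/2) = √2.52 ≈ 1.587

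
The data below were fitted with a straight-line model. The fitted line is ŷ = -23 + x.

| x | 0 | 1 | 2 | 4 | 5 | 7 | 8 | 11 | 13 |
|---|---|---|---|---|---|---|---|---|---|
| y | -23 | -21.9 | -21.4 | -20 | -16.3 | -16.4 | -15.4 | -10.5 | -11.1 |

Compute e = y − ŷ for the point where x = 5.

e = 1.7

ŷ = -23 + 5 = -18
e = -16.3 − (-18) = 1.7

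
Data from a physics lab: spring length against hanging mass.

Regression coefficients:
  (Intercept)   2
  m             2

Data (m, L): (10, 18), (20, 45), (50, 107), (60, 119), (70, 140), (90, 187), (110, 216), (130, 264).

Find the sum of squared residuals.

SSE = 128

m=10: L̂ = 2 + 2·10 = 22; r = 18 − 22 = -4
m=20: L̂ = 2 + 2·20 = 42; r = 45 − 42 = 3
m=50: L̂ = 2 + 2·50 = 102; r = 107 − 102 = 5
m=60: L̂ = 2 + 2·60 = 122; r = 119 − 122 = -3
m=70: L̂ = 2 + 2·70 = 142; r = 140 − 142 = -2
m=90: L̂ = 2 + 2·90 = 182; r = 187 − 182 = 5
m=110: L̂ = 2 + 2·110 = 222; r = 216 − 222 = -6
m=130: L̂ = 2 + 2·130 = 262; r = 264 − 262 = 2
SSE = 16 + 9 + 25 + 9 + 4 + 25 + 36 + 4 = 128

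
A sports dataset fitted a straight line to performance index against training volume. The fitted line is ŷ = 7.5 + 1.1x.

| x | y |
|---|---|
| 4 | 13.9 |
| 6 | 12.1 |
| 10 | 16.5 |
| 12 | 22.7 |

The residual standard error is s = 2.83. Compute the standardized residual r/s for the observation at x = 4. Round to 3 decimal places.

0.707

ŷ = 7.5 + 1.1·4 = 11.9
r = 13.9 − 11.9 = 2
r/s = 2 / 2.83 = 0.707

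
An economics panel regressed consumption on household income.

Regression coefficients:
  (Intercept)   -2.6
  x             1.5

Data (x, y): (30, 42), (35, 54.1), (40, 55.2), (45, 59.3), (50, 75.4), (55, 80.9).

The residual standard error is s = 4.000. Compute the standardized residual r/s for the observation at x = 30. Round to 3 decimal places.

ŷ = -2.6 + 1.5·30 = 42.4
r = 42 − 42.4 = -0.4
r/s = -0.4 / 4.000 = -0.100

-0.100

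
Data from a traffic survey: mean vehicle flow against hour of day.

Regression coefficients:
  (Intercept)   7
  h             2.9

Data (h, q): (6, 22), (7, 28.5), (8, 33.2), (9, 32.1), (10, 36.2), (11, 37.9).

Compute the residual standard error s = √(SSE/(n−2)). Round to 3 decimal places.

h=6: q̂ = 7 + 2.9·6 = 24.4; e = 22 − 24.4 = -2.4
h=7: q̂ = 7 + 2.9·7 = 27.3; e = 28.5 − 27.3 = 1.2
h=8: q̂ = 7 + 2.9·8 = 30.2; e = 33.2 − 30.2 = 3
h=9: q̂ = 7 + 2.9·9 = 33.1; e = 32.1 − 33.1 = -1
h=10: q̂ = 7 + 2.9·10 = 36; e = 36.2 − 36 = 0.2
h=11: q̂ = 7 + 2.9·11 = 38.9; e = 37.9 − 38.9 = -1
SSE = 5.76 + 1.44 + 9 + 1 + 0.04 + 1 = 18.24
s = √(18.24/4) = √4.56 ≈ 2.135

s = 2.135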